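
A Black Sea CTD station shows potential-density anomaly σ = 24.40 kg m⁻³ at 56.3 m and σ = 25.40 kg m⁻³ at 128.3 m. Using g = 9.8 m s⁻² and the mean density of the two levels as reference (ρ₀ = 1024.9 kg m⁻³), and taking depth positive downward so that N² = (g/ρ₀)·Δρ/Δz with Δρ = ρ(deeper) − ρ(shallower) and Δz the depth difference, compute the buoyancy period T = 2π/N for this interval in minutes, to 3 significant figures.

Δρ = 1025.40 − 1024.40 = 1.00 kg m⁻³ over Δz = 128.3 − 56.3 = 72 m.
N² = (9.8/1024.9) × (1.00/72) = 1.3280 × 10⁻⁴ s⁻².
N = √(1.3280 × 10⁻⁴) = 0.011524 rad s⁻¹, so T = 2π/N = 545.23 s = 9.0872 min ≈ 9.09 min.
Since Δρ > 0 the layer is stably stratified.

9.09 min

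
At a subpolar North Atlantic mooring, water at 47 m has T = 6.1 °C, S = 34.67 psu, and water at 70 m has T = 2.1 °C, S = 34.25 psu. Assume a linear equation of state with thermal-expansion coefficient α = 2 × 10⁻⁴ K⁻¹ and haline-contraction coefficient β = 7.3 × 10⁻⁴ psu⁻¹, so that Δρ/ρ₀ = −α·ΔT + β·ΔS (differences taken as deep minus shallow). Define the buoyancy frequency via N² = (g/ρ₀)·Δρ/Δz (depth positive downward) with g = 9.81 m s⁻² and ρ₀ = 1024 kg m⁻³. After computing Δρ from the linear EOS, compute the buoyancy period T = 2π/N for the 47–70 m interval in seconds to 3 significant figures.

433 s

ΔT = -4.0 K, ΔS = -0.42 psu (deep − shallow).
Δρ/ρ₀ = −αΔT + βΔS = 8.00 × 10⁻⁴ − 3.066 × 10⁻⁴ = 4.934 × 10⁻⁴, so Δρ ≈ 0.5052 kg m⁻³.
N² = (g/ρ₀)·Δρ/Δz = g·(Δρ/ρ₀)/Δz = 9.81 × 4.934 × 10⁻⁴ / 23 = 2.1045 × 10⁻⁴ s⁻².
N = √(2.1045 × 10⁻⁴) = 0.014507 rad s⁻¹ → T = 2π/N = 433.11 s ≈ 433 s.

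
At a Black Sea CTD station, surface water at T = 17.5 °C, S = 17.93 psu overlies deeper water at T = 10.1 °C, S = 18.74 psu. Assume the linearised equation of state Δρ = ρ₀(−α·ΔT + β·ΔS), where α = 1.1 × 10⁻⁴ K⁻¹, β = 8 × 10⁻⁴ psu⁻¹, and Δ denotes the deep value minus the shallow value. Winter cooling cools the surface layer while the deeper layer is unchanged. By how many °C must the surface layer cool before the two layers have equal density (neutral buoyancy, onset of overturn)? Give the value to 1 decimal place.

13.3 °C

Neutral buoyancy requires Δρ = 0, i.e. −α(T_deep − T_surf′) + β(S_deep − S_surf) = 0.
T_surf′ = T_deep − (β/α)·ΔS = 10.1 − (8 × 10⁻⁴/1.1 × 10⁻⁴)·(+0.81) = 4.209 °C.
Cooling required: 17.5 − (4.209) = 13.291 °C.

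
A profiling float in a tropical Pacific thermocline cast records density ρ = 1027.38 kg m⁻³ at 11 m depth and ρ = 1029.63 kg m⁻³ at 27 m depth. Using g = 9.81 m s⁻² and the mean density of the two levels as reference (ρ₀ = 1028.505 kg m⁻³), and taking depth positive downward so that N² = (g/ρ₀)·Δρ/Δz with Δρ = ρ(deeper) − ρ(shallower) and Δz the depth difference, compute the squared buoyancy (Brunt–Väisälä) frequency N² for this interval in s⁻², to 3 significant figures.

1.34 × 10⁻³ s⁻²

Δρ = 1029.63 − 1027.38 = 2.25 kg m⁻³ over Δz = 27 − 11 = 16 m.
N² = (9.81/1028.505) × (2.25/16) = 1.3413 × 10⁻³ s⁻² ≈ 1.34 × 10⁻³ s⁻².
A positive N² confirms static stability across the interval.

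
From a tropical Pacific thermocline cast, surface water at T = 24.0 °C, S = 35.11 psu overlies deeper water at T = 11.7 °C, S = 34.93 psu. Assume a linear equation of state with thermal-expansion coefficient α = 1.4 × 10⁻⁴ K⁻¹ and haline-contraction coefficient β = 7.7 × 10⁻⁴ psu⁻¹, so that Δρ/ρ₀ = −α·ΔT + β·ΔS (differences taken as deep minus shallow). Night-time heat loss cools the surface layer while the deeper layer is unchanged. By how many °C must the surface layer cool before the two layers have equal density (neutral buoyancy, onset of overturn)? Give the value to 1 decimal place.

Neutral buoyancy requires Δρ = 0, i.e. −α(T_deep − T_surf′) + β(S_deep − S_surf) = 0.
T_surf′ = T_deep − (β/α)·ΔS = 11.7 − (7.7 × 10⁻⁴/1.4 × 10⁻⁴)·(-0.18) = 12.690 °C.
Cooling required: 24.0 − (12.690) = 11.310 °C.

11.3 °C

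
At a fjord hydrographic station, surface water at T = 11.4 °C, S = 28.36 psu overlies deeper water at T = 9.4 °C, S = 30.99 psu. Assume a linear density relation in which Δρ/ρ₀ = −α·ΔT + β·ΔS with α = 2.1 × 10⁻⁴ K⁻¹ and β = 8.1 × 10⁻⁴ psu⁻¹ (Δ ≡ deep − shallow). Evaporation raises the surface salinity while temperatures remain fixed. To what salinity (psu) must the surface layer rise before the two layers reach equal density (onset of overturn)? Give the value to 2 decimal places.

31.51 psu

Neutral buoyancy requires −α(T_deep − T_surf) + β(S_deep − S_surf′) = 0.
S_surf′ = S_deep − (α/β)·ΔT = 30.99 − (2.1 × 10⁻⁴/8.1 × 10⁻⁴)·(-2.0) = 31.5085 psu.
Increase required: 31.5085 − 28.36 = 3.1485 psu.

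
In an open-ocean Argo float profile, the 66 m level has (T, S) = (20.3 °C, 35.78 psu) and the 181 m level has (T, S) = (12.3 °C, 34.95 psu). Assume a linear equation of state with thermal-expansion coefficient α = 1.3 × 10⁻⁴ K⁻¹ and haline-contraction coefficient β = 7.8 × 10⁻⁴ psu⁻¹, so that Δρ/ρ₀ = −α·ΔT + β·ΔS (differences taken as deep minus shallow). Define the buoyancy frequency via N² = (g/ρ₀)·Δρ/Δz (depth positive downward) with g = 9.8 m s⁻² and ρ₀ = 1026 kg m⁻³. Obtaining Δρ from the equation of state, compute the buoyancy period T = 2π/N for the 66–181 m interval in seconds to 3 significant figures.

1.09 × 10³ s

ΔT = -8.0 K, ΔS = -0.83 psu (deep − shallow).
Δρ/ρ₀ = −αΔT + βΔS = 1.04 × 10⁻³ − 6.474 × 10⁻⁴ = 3.926 × 10⁻⁴, so Δρ ≈ 0.4028 kg m⁻³.
N² = (g/ρ₀)·Δρ/Δz = g·(Δρ/ρ₀)/Δz = 9.8 × 3.926 × 10⁻⁴ / 115 = 3.3456 × 10⁻⁵ s⁻².
N = √(3.3456 × 10⁻⁵) = 5.7841 × 10⁻³ rad s⁻¹ → T = 2π/N = 1.0863 × 10³ s ≈ 1.09 × 10³ s.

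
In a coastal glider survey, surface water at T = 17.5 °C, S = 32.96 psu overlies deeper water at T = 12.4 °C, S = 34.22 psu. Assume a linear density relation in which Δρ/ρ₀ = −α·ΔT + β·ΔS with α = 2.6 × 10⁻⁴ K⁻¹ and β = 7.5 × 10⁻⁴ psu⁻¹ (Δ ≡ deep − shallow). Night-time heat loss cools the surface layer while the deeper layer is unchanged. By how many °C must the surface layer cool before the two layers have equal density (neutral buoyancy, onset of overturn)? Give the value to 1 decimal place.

8.7 °C

Neutral buoyancy requires Δρ = 0, i.e. −α(T_deep − T_surf′) + β(S_deep − S_surf) = 0.
T_surf′ = T_deep − (β/α)·ΔS = 12.4 − (7.5 × 10⁻⁴/2.6 × 10⁻⁴)·(+1.26) = 8.765 °C.
Cooling required: 17.5 − (8.765) = 8.735 °C.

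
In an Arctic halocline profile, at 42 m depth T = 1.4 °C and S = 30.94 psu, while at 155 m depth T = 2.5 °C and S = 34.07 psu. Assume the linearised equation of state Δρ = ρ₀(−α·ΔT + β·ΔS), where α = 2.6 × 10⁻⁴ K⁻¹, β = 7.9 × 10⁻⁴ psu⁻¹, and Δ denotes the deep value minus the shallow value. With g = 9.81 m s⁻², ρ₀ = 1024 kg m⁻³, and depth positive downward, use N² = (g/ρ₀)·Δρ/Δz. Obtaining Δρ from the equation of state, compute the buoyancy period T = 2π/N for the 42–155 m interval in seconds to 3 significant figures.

ΔT = +1.1 K, ΔS = +3.13 psu (deep − shallow).
Δρ/ρ₀ = −αΔT + βΔS = -2.86 × 10⁻⁴ + 2.4727 × 10⁻³ = 2.1867 × 10⁻³, so Δρ ≈ 2.239 kg m⁻³.
N² = (g/ρ₀)·Δρ/Δz = g·(Δρ/ρ₀)/Δz = 9.81 × 2.1867 × 10⁻³ / 113 = 1.8984 × 10⁻⁴ s⁻².
N = √(1.8984 × 10⁻⁴) = 0.013778 rad s⁻¹ → T = 2π/N = 456.03 s ≈ 456 s.

456 s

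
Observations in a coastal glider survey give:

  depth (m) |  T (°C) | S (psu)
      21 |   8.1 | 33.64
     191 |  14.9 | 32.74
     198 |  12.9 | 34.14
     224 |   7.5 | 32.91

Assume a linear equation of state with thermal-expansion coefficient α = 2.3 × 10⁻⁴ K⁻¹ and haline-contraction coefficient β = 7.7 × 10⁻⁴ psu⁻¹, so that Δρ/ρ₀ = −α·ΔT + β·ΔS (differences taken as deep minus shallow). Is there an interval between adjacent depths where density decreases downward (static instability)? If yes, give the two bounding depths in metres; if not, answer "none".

Evaluate Δρ/ρ₀ = −αΔT + βΔS across each adjacent pair:
  21–191 m: −αΔT+βΔS = −(2.3 × 10⁻⁴)(+6.8)+(7.7 × 10⁻⁴)(-0.90) = -2.3 × 10⁻³ → UNSTABLE
  191–198 m: −αΔT+βΔS = −(2.3 × 10⁻⁴)(-2.0)+(7.7 × 10⁻⁴)(+1.40) = 1.5 × 10⁻³ → stable
  198–224 m: −αΔT+βΔS = −(2.3 × 10⁻⁴)(-5.4)+(7.7 × 10⁻⁴)(-1.23) = 2.9 × 10⁻⁴ → stable
The 21–191 m interval has Δρ < 0: lighter water underlies denser water.

21–191 m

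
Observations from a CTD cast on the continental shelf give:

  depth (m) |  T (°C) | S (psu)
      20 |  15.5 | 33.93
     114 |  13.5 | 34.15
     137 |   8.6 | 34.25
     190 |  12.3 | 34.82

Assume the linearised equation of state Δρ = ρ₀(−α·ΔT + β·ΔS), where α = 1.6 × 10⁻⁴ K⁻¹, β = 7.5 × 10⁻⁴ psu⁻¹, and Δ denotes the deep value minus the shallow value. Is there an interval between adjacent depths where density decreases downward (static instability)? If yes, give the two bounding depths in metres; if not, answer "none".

137–190 m

Evaluate Δρ/ρ₀ = −αΔT + βΔS across each adjacent pair:
  20–114 m: −αΔT+βΔS = −(1.6 × 10⁻⁴)(-2.0)+(7.5 × 10⁻⁴)(+0.22) = 4.9 × 10⁻⁴ → stable
  114–137 m: −αΔT+βΔS = −(1.6 × 10⁻⁴)(-4.9)+(7.5 × 10⁻⁴)(+0.10) = 8.6 × 10⁻⁴ → stable
  137–190 m: −αΔT+βΔS = −(1.6 × 10⁻⁴)(+3.7)+(7.5 × 10⁻⁴)(+0.57) = -1.6 × 10⁻⁴ → UNSTABLE
The 137–190 m interval has Δρ < 0: lighter water underlies denser water.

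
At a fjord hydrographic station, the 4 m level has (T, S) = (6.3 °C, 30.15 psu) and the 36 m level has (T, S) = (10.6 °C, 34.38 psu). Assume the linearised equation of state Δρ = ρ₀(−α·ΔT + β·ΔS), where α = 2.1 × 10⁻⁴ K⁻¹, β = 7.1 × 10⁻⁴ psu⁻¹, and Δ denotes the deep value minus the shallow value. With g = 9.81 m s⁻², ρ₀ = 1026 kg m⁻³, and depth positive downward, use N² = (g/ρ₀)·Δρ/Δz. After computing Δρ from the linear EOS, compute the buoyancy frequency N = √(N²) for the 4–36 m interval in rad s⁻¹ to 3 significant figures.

ΔT = +4.3 K, ΔS = +4.23 psu (deep − shallow).
Δρ/ρ₀ = −αΔT + βΔS = -9.03 × 10⁻⁴ + 3.0033 × 10⁻³ = 2.1003 × 10⁻³, so Δρ ≈ 2.155 kg m⁻³.
N² = (g/ρ₀)·Δρ/Δz = g·(Δρ/ρ₀)/Δz = 9.81 × 2.1003 × 10⁻³ / 32 = 6.4387 × 10⁻⁴ s⁻².
N = √(6.4387 × 10⁻⁴) = 0.025375 rad s⁻¹ ≈ 0.0254 rad s⁻¹.

0.0254 rad s⁻¹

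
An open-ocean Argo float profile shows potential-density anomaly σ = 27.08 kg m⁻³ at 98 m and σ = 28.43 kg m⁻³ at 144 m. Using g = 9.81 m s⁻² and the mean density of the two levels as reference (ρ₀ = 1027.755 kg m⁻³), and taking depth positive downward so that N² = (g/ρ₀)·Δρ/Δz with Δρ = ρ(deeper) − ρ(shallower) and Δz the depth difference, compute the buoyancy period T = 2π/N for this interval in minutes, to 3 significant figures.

6.26 min

Δρ = 1028.43 − 1027.08 = 1.35 kg m⁻³ over Δz = 144 − 98 = 46 m.
N² = (9.81/1027.755) × (1.35/46) = 2.8013 × 10⁻⁴ s⁻².
N = √(2.8013 × 10⁻⁴) = 0.016737 rad s⁻¹, so T = 2π/N = 375.41 s = 6.2568 min ≈ 6.26 min.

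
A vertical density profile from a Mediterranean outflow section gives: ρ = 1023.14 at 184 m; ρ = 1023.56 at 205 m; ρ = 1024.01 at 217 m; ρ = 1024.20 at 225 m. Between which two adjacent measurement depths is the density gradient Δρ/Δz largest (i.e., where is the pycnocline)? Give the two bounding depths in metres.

Compute the density gradient over each adjacent pair:
  184–205 m: Δρ/Δz = 0.42/21 = 0.020 kg m⁻⁴
  205–217 m: Δρ/Δz = 0.45/12 = 0.037 kg m⁻⁴
  217–225 m: Δρ/Δz = 0.19/8 = 0.024 kg m⁻⁴
The largest gradient is in the 205–217 m interval — the pycnocline.

205–217 m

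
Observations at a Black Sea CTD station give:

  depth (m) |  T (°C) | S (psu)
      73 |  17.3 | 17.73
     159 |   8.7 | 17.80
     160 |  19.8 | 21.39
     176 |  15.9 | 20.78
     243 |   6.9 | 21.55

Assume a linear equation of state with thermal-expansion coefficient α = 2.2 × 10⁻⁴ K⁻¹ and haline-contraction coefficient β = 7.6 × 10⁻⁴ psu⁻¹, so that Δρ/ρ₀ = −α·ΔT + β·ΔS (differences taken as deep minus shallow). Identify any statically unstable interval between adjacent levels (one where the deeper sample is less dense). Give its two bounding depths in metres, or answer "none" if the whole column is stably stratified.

Evaluate Δρ/ρ₀ = −αΔT + βΔS across each adjacent pair:
  73–159 m: −αΔT+βΔS = −(2.2 × 10⁻⁴)(-8.6)+(7.6 × 10⁻⁴)(+0.07) = 1.9 × 10⁻³ → stable
  159–160 m: −αΔT+βΔS = −(2.2 × 10⁻⁴)(+11.1)+(7.6 × 10⁻⁴)(+3.59) = 2.9 × 10⁻⁴ → stable
  160–176 m: −αΔT+βΔS = −(2.2 × 10⁻⁴)(-3.9)+(7.6 × 10⁻⁴)(-0.61) = 3.9 × 10⁻⁴ → stable
  176–243 m: −αΔT+βΔS = −(2.2 × 10⁻⁴)(-9.0)+(7.6 × 10⁻⁴)(+0.77) = 2.6 × 10⁻³ → stable
Every interval has Δρ > 0: the column is stably stratified throughout.

none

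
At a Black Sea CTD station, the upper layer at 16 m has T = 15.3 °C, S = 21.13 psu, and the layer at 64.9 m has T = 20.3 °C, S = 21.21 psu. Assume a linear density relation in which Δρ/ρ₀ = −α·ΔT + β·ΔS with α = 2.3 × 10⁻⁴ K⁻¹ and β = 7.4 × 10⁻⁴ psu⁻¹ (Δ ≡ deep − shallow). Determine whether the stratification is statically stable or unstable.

ΔT = 20.3 − 15.3 = +5.0 K and ΔS = 21.21 − 21.13 = +0.08 psu (deep − shallow).
−αΔT = -1.15 × 10⁻³; βΔS = 5.92 × 10⁻⁵; sum Δρ/ρ₀ = -1.0908 × 10⁻³.
Δρ/ρ₀ < 0, so Δρ < 0: deeper water is lighter → statically unstable; the column would overturn.

unstable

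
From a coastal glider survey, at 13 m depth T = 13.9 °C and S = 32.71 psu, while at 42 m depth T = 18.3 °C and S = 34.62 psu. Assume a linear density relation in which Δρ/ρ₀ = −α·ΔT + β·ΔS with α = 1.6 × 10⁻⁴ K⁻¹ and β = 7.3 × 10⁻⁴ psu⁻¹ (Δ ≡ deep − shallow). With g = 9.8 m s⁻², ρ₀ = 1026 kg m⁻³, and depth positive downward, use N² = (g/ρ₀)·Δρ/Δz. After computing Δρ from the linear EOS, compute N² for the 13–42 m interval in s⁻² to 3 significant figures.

ΔT = +4.4 K, ΔS = +1.91 psu (deep − shallow).
Δρ/ρ₀ = −αΔT + βΔS = -7.04 × 10⁻⁴ + 1.3943 × 10⁻³ = 6.903 × 10⁻⁴, so Δρ ≈ 0.7082 kg m⁻³.
N² = (g/ρ₀)·Δρ/Δz = g·(Δρ/ρ₀)/Δz = 9.8 × 6.903 × 10⁻⁴ / 29 = 2.3327 × 10⁻⁴ s⁻² ≈ 2.33 × 10⁻⁴ s⁻².

2.33 × 10⁻⁴ s⁻²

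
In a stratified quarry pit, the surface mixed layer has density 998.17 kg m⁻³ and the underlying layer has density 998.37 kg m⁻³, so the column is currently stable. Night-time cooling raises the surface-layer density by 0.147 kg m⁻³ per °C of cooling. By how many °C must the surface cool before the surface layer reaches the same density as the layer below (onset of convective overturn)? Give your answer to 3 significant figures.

Density deficit of the surface layer: 998.37 − 998.17 = 0.2 kg m⁻³.
Required change = 0.2 / 0.147 = 1.36 °C.

1.36 °C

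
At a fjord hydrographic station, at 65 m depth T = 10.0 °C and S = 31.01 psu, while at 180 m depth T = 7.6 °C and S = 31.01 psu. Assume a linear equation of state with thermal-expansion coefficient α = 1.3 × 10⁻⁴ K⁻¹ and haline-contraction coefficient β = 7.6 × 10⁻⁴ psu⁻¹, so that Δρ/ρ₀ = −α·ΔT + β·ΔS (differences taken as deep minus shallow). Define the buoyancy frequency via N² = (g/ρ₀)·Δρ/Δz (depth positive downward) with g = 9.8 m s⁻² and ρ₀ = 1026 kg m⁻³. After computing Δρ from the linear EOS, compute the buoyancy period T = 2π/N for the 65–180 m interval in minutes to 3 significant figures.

ΔT = -2.4 K, ΔS = +0.00 psu (deep − shallow).
Δρ/ρ₀ = −αΔT + βΔS = 3.12 × 10⁻⁴ + 0 = 3.12 × 10⁻⁴, so Δρ ≈ 0.3201 kg m⁻³.
N² = (g/ρ₀)·Δρ/Δz = g·(Δρ/ρ₀)/Δz = 9.8 × 3.12 × 10⁻⁴ / 115 = 2.6588 × 10⁻⁵ s⁻².
N = √(2.6588 × 10⁻⁵) = 5.1564 × 10⁻³ rad s⁻¹ → T = 2π/N = 1.2185 × 10³ s = 20.308 min ≈ 20.3 min.

20.3 min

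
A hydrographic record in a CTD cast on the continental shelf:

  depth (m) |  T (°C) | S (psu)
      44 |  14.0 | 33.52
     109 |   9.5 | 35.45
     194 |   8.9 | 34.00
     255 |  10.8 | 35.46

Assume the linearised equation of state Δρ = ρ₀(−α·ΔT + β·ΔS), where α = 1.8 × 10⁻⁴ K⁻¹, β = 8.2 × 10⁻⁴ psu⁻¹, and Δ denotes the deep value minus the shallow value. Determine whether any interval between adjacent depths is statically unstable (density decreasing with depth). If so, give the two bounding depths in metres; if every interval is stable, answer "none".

Evaluate Δρ/ρ₀ = −αΔT + βΔS across each adjacent pair:
  44–109 m: −αΔT+βΔS = −(1.8 × 10⁻⁴)(-4.5)+(8.2 × 10⁻⁴)(+1.93) = 2.4 × 10⁻³ → stable
  109–194 m: −αΔT+βΔS = −(1.8 × 10⁻⁴)(-0.6)+(8.2 × 10⁻⁴)(-1.45) = -1.1 × 10⁻³ → UNSTABLE
  194–255 m: −αΔT+βΔS = −(1.8 × 10⁻⁴)(+1.9)+(8.2 × 10⁻⁴)(+1.46) = 8.6 × 10⁻⁴ → stable
The 109–194 m interval has Δρ < 0: lighter water underlies denser water.

109–194 m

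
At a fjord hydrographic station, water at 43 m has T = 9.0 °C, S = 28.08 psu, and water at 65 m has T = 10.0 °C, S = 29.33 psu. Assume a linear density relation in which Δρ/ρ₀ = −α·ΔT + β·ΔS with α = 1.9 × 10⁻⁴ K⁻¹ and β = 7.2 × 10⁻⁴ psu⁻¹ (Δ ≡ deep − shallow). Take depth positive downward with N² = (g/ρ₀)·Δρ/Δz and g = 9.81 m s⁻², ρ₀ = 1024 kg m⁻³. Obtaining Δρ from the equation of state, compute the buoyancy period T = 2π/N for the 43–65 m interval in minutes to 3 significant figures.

5.89 min

ΔT = +1.0 K, ΔS = +1.25 psu (deep − shallow).
Δρ/ρ₀ = −αΔT + βΔS = -1.90 × 10⁻⁴ + 9.00 × 10⁻⁴ = 7.10 × 10⁻⁴, so Δρ ≈ 0.7270 kg m⁻³.
N² = (g/ρ₀)·Δρ/Δz = g·(Δρ/ρ₀)/Δz = 9.81 × 7.10 × 10⁻⁴ / 22 = 3.1660 × 10⁻⁴ s⁻².
N = √(3.1660 × 10⁻⁴) = 0.017793 rad s⁻¹ → T = 2π/N = 353.13 s = 5.8855 min ≈ 5.89 min.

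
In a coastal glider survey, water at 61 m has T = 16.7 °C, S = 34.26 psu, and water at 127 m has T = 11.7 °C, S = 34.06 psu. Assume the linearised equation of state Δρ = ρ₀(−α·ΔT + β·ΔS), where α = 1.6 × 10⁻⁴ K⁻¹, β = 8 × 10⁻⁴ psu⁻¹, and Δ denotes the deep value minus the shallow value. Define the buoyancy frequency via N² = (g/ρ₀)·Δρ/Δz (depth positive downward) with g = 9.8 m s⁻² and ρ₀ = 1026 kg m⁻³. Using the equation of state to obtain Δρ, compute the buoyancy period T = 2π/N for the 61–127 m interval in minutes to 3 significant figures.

ΔT = -5.0 K, ΔS = -0.20 psu (deep − shallow).
Δρ/ρ₀ = −αΔT + βΔS = 8.00 × 10⁻⁴ − 1.60 × 10⁻⁴ = 6.40 × 10⁻⁴, so Δρ ≈ 0.6566 kg m⁻³.
N² = (g/ρ₀)·Δρ/Δz = g·(Δρ/ρ₀)/Δz = 9.8 × 6.40 × 10⁻⁴ / 66 = 9.5030 × 10⁻⁵ s⁻².
N = √(9.5030 × 10⁻⁵) = 9.7483 × 10⁻³ rad s⁻¹ → T = 2π/N = 644.54 s = 10.742 min ≈ 10.7 min.

10.7 min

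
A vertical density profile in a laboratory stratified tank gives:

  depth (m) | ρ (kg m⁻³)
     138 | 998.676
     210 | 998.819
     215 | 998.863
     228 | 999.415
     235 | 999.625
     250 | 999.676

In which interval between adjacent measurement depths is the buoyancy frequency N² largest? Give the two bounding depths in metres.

Compute the density gradient over each adjacent pair:
  138–210 m: Δρ/Δz = 0.143/72 = 2.0 × 10⁻³ kg m⁻⁴
  210–215 m: Δρ/Δz = 0.044/5 = 8.8 × 10⁻³ kg m⁻⁴
  215–228 m: Δρ/Δz = 0.552/13 = 0.042 kg m⁻⁴
  228–235 m: Δρ/Δz = 0.210/7 = 0.030 kg m⁻⁴
  235–250 m: Δρ/Δz = 0.051/15 = 3.4 × 10⁻³ kg m⁻⁴
The largest gradient is in the 215–228 m interval — the pycnocline.

215–228 m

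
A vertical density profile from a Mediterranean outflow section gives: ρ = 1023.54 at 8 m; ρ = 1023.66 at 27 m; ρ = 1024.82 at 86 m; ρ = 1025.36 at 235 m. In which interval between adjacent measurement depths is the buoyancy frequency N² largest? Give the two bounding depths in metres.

27–86 m

Compute the density gradient over each adjacent pair:
  8–27 m: Δρ/Δz = 0.12/19 = 6.3 × 10⁻³ kg m⁻⁴
  27–86 m: Δρ/Δz = 1.16/59 = 0.020 kg m⁻⁴
  86–235 m: Δρ/Δz = 0.54/149 = 3.6 × 10⁻³ kg m⁻⁴
The largest gradient is in the 27–86 m interval — the pycnocline.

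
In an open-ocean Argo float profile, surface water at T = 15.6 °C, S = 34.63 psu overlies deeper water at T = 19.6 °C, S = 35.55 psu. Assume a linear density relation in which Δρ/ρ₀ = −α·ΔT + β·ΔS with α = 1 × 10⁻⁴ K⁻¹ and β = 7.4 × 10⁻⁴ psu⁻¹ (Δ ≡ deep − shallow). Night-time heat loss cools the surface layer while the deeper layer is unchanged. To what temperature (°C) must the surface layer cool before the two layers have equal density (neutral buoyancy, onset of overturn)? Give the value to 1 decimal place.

12.8 °C

Neutral buoyancy requires Δρ = 0, i.e. −α(T_deep − T_surf′) + β(S_deep − S_surf) = 0.
T_surf′ = T_deep − (β/α)·ΔS = 19.6 − (7.4 × 10⁻⁴/1 × 10⁻⁴)·(+0.92) = 12.792 °C.
Cooling required: 15.6 − (12.792) = 2.808 °C.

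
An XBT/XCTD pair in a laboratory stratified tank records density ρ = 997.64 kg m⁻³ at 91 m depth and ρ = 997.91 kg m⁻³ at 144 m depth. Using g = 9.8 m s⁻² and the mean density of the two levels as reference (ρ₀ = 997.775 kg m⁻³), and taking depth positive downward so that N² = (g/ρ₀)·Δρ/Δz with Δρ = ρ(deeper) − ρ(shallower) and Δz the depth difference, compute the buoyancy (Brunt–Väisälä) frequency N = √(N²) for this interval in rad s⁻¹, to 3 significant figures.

7.07 × 10⁻³ rad s⁻¹

Δρ = 997.91 − 997.64 = 0.27 kg m⁻³ over Δz = 144 − 91 = 53 m.
N² = (9.8/997.775) × (0.27/53) = 5.0036 × 10⁻⁵ s⁻².
N = √(5.0036 × 10⁻⁵) = 7.0736 × 10⁻³ rad s⁻¹ ≈ 7.07 × 10⁻³ rad s⁻¹.
Since Δρ > 0 the layer is stably stratified.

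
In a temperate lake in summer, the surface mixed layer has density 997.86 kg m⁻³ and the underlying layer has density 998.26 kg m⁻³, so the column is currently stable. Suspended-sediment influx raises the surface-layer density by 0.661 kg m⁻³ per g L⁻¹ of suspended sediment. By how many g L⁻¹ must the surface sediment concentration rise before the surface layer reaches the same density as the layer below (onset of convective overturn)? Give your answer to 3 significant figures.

Density deficit of the surface layer: 998.26 − 997.86 = 0.4 kg m⁻³.
Required change = 0.4 / 0.661 = 0.605 g L⁻¹.

0.605 g L⁻¹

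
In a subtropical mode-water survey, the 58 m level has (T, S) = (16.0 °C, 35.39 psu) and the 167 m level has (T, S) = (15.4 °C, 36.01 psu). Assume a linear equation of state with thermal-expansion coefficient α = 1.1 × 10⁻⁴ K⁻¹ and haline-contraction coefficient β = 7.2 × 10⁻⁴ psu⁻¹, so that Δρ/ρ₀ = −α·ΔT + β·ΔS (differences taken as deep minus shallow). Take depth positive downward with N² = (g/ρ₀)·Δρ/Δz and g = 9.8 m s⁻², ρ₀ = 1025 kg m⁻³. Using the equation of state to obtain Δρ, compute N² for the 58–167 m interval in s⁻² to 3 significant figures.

ΔT = -0.6 K, ΔS = +0.62 psu (deep − shallow).
Δρ/ρ₀ = −αΔT + βΔS = 6.60 × 10⁻⁵ + 4.464 × 10⁻⁴ = 5.124 × 10⁻⁴, so Δρ ≈ 0.5252 kg m⁻³.
N² = (g/ρ₀)·Δρ/Δz = g·(Δρ/ρ₀)/Δz = 9.8 × 5.124 × 10⁻⁴ / 109 = 4.6069 × 10⁻⁵ s⁻² ≈ 4.61 × 10⁻⁵ s⁻².

4.61 × 10⁻⁵ s⁻²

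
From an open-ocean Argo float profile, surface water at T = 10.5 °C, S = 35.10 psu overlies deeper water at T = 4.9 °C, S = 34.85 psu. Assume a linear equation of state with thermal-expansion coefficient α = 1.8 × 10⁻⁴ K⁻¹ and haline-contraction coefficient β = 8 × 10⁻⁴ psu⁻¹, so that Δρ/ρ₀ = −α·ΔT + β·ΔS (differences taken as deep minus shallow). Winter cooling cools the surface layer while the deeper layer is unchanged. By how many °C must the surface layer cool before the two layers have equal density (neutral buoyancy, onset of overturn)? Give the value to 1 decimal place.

4.5 °C

Neutral buoyancy requires Δρ = 0, i.e. −α(T_deep − T_surf′) + β(S_deep − S_surf) = 0.
T_surf′ = T_deep − (β/α)·ΔS = 4.9 − (8 × 10⁻⁴/1.8 × 10⁻⁴)·(-0.25) = 6.011 °C.
Cooling required: 10.5 − (6.011) = 4.489 °C.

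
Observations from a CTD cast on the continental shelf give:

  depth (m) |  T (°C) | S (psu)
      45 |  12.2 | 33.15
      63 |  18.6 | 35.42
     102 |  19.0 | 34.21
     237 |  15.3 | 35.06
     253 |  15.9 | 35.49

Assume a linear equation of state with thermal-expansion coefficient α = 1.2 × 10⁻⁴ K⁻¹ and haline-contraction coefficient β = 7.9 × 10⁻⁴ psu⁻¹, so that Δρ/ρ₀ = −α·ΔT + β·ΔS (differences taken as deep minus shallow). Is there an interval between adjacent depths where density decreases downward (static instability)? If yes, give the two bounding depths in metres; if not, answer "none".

Evaluate Δρ/ρ₀ = −αΔT + βΔS across each adjacent pair:
  45–63 m: −αΔT+βΔS = −(1.2 × 10⁻⁴)(+6.4)+(7.9 × 10⁻⁴)(+2.27) = 1.0 × 10⁻³ → stable
  63–102 m: −αΔT+βΔS = −(1.2 × 10⁻⁴)(+0.4)+(7.9 × 10⁻⁴)(-1.21) = -1.0 × 10⁻³ → UNSTABLE
  102–237 m: −αΔT+βΔS = −(1.2 × 10⁻⁴)(-3.7)+(7.9 × 10⁻⁴)(+0.85) = 1.1 × 10⁻³ → stable
  237–253 m: −αΔT+βΔS = −(1.2 × 10⁻⁴)(+0.6)+(7.9 × 10⁻⁴)(+0.43) = 2.7 × 10⁻⁴ → stable
The 63–102 m interval has Δρ < 0: lighter water underlies denser water.

63–102 m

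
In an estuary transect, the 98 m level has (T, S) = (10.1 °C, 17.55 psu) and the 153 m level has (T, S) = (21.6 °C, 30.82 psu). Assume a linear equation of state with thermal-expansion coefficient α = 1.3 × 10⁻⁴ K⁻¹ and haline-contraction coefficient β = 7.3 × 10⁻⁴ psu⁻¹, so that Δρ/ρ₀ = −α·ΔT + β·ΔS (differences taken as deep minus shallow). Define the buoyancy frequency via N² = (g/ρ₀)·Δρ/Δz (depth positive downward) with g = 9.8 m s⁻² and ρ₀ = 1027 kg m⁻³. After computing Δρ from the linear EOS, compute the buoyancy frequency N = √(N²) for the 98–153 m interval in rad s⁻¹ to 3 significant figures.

0.0382 rad s⁻¹

ΔT = +11.5 K, ΔS = +13.27 psu (deep − shallow).
Δρ/ρ₀ = −αΔT + βΔS = -1.495 × 10⁻³ + 9.6871 × 10⁻³ = 8.1921 × 10⁻³, so Δρ ≈ 8.413 kg m⁻³.
N² = (g/ρ₀)·Δρ/Δz = g·(Δρ/ρ₀)/Δz = 9.8 × 8.1921 × 10⁻³ / 55 = 1.4597 × 10⁻³ s⁻².
N = √(1.4597 × 10⁻³) = 0.038206 rad s⁻¹ ≈ 0.0382 rad s⁻¹.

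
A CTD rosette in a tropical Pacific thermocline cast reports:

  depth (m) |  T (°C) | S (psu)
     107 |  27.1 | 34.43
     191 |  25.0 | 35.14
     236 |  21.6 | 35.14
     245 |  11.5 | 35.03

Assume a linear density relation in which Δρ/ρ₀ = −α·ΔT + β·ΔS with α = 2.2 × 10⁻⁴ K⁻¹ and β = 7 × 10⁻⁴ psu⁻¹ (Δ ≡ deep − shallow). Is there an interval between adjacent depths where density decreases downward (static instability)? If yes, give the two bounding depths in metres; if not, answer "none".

none

Evaluate Δρ/ρ₀ = −αΔT + βΔS across each adjacent pair:
  107–191 m: −αΔT+βΔS = −(2.2 × 10⁻⁴)(-2.1)+(7 × 10⁻⁴)(+0.71) = 9.6 × 10⁻⁴ → stable
  191–236 m: −αΔT+βΔS = −(2.2 × 10⁻⁴)(-3.4)+(7 × 10⁻⁴)(+0.00) = 7.5 × 10⁻⁴ → stable
  236–245 m: −αΔT+βΔS = −(2.2 × 10⁻⁴)(-10.1)+(7 × 10⁻⁴)(-0.11) = 2.1 × 10⁻³ → stable
Every interval has Δρ > 0: the column is stably stratified throughout.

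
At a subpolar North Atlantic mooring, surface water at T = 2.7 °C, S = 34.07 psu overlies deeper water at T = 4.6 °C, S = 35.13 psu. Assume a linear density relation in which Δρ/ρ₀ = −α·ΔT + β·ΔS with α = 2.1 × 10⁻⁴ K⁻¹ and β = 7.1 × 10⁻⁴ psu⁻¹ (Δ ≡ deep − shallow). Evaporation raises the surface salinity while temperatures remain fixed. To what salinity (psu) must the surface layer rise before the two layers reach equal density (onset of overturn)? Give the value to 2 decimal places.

34.57 psu

Neutral buoyancy requires −α(T_deep − T_surf) + β(S_deep − S_surf′) = 0.
S_surf′ = S_deep − (α/β)·ΔT = 35.13 − (2.1 × 10⁻⁴/7.1 × 10⁻⁴)·(+1.9) = 34.5680 psu.
Increase required: 34.5680 − 34.07 = 0.4980 psu.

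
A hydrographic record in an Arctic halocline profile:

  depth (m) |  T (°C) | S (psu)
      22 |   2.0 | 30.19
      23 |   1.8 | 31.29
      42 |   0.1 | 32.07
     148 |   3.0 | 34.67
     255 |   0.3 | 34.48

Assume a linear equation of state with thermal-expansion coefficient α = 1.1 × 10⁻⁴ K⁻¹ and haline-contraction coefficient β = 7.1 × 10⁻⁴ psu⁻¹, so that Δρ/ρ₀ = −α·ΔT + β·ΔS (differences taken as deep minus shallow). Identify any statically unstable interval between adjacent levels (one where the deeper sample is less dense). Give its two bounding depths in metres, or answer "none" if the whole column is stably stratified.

none

Evaluate Δρ/ρ₀ = −αΔT + βΔS across each adjacent pair:
  22–23 m: −αΔT+βΔS = −(1.1 × 10⁻⁴)(-0.2)+(7.1 × 10⁻⁴)(+1.10) = 8.0 × 10⁻⁴ → stable
  23–42 m: −αΔT+βΔS = −(1.1 × 10⁻⁴)(-1.7)+(7.1 × 10⁻⁴)(+0.78) = 7.4 × 10⁻⁴ → stable
  42–148 m: −αΔT+βΔS = −(1.1 × 10⁻⁴)(+2.9)+(7.1 × 10⁻⁴)(+2.60) = 1.5 × 10⁻³ → stable
  148–255 m: −αΔT+βΔS = −(1.1 × 10⁻⁴)(-2.7)+(7.1 × 10⁻⁴)(-0.19) = 1.6 × 10⁻⁴ → stable
Every interval has Δρ > 0: the column is stably stratified throughout.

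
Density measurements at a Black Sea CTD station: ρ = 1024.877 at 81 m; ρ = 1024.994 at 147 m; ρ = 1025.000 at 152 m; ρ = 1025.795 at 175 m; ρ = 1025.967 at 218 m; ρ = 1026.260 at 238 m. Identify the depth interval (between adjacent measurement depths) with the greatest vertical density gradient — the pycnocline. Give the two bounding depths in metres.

152–175 m

Compute the density gradient over each adjacent pair:
  81–147 m: Δρ/Δz = 0.117/66 = 1.8 × 10⁻³ kg m⁻⁴
  147–152 m: Δρ/Δz = 0.006/5 = 1.2 × 10⁻³ kg m⁻⁴
  152–175 m: Δρ/Δz = 0.795/23 = 0.035 kg m⁻⁴
  175–218 m: Δρ/Δz = 0.172/43 = 4.0 × 10⁻³ kg m⁻⁴
  218–238 m: Δρ/Δz = 0.293/20 = 0.015 kg m⁻⁴
The largest gradient is in the 152–175 m interval — the pycnocline.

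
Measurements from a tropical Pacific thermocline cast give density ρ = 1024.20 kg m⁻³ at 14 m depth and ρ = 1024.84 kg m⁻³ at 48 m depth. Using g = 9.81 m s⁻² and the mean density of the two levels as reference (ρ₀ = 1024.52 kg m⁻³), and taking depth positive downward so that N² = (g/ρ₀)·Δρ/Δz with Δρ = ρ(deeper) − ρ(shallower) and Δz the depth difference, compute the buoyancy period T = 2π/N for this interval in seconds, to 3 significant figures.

468 s

Δρ = 1024.84 − 1024.20 = 0.64 kg m⁻³ over Δz = 48 − 14 = 34 m.
N² = (9.81/1024.52) × (0.64/34) = 1.8024 × 10⁻⁴ s⁻².
N = √(1.8024 × 10⁻⁴) = 0.013425 rad s⁻¹, so T = 2π/N = 468.02 s ≈ 468 s.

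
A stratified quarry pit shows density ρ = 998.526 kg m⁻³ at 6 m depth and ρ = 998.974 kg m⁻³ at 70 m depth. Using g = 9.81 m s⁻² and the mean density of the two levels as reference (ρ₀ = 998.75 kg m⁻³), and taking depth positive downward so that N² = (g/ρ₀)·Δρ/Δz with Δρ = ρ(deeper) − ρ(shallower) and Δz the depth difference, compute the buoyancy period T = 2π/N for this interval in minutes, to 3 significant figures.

12.6 min

Δρ = 998.974 − 998.526 = 0.448 kg m⁻³ over Δz = 70 − 6 = 64 m.
N² = (9.81/998.75) × (0.448/64) = 6.8756 × 10⁻⁵ s⁻².
N = √(6.8756 × 10⁻⁵) = 8.2919 × 10⁻³ rad s⁻¹, so T = 2π/N = 757.75 s = 12.629 min ≈ 12.6 min.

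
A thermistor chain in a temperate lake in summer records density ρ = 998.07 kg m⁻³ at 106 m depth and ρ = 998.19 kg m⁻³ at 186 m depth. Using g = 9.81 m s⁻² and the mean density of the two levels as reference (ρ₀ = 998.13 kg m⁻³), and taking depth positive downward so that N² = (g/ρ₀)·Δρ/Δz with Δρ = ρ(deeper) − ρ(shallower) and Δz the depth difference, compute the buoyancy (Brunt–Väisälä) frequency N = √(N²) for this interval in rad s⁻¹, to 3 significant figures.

3.84 × 10⁻³ rad s⁻¹

Δρ = 998.19 − 998.07 = 0.12 kg m⁻³ over Δz = 186 − 106 = 80 m.
N² = (9.81/998.13) × (0.12/80) = 1.4743 × 10⁻⁵ s⁻².
N = √(1.4743 × 10⁻⁵) = 3.8397 × 10⁻³ rad s⁻¹ ≈ 3.84 × 10⁻³ rad s⁻¹.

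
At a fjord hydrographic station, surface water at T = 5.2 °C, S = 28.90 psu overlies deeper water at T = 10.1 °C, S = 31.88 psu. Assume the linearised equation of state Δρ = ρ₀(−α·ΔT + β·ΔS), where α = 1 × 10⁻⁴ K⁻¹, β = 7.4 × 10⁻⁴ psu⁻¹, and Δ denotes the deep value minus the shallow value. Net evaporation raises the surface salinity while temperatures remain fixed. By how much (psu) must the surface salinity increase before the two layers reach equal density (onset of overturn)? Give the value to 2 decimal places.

2.32 psu

Neutral buoyancy requires −α(T_deep − T_surf) + β(S_deep − S_surf′) = 0.
S_surf′ = S_deep − (α/β)·ΔT = 31.88 − (1 × 10⁻⁴/7.4 × 10⁻⁴)·(+4.9) = 31.2178 psu.
Increase required: 31.2178 − 28.90 = 2.3178 psu.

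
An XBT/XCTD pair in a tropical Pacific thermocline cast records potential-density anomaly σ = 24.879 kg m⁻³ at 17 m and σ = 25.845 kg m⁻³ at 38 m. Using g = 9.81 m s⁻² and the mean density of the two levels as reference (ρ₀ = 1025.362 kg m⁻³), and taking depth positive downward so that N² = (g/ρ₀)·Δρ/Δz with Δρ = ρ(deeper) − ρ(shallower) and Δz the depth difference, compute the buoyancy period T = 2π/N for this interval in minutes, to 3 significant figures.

4.99 min

Δρ = 1025.845 − 1024.879 = 0.966 kg m⁻³ over Δz = 38 − 17 = 21 m.
N² = (9.81/1025.362) × (0.966/21) = 4.4010 × 10⁻⁴ s⁻².
N = √(4.4010 × 10⁻⁴) = 0.020979 rad s⁻¹, so T = 2π/N = 299.50 s = 4.9917 min ≈ 4.99 min.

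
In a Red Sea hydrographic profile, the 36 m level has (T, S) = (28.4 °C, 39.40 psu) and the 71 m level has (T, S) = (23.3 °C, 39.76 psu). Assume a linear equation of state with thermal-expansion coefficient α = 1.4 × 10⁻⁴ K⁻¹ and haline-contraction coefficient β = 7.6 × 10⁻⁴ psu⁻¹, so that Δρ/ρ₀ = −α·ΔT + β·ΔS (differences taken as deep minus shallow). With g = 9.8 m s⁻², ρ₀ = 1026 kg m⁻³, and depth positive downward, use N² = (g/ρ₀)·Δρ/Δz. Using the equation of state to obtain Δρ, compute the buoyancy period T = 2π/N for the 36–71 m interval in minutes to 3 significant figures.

6.30 min

ΔT = -5.1 K, ΔS = +0.36 psu (deep − shallow).
Δρ/ρ₀ = −αΔT + βΔS = 7.14 × 10⁻⁴ + 2.736 × 10⁻⁴ = 9.876 × 10⁻⁴, so Δρ ≈ 1.013 kg m⁻³.
N² = (g/ρ₀)·Δρ/Δz = g·(Δρ/ρ₀)/Δz = 9.8 × 9.876 × 10⁻⁴ / 35 = 2.7653 × 10⁻⁴ s⁻².
N = √(2.7653 × 10⁻⁴) = 0.016629 rad s⁻¹ → T = 2π/N = 377.85 s = 6.2975 min ≈ 6.30 min.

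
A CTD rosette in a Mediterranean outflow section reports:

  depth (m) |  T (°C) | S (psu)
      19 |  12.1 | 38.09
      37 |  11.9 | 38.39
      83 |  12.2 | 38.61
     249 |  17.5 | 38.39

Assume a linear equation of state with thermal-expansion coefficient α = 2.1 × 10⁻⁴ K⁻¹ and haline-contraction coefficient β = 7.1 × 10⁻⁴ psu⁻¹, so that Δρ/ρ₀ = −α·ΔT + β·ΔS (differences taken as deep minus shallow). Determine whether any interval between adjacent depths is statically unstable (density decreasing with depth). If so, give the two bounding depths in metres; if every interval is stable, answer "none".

Evaluate Δρ/ρ₀ = −αΔT + βΔS across each adjacent pair:
  19–37 m: −αΔT+βΔS = −(2.1 × 10⁻⁴)(-0.2)+(7.1 × 10⁻⁴)(+0.30) = 2.6 × 10⁻⁴ → stable
  37–83 m: −αΔT+βΔS = −(2.1 × 10⁻⁴)(+0.3)+(7.1 × 10⁻⁴)(+0.22) = 9.3 × 10⁻⁵ → stable
  83–249 m: −αΔT+βΔS = −(2.1 × 10⁻⁴)(+5.3)+(7.1 × 10⁻⁴)(-0.22) = -1.3 × 10⁻³ → UNSTABLE
The 83–249 m interval has Δρ < 0: lighter water underlies denser water.

83–249 m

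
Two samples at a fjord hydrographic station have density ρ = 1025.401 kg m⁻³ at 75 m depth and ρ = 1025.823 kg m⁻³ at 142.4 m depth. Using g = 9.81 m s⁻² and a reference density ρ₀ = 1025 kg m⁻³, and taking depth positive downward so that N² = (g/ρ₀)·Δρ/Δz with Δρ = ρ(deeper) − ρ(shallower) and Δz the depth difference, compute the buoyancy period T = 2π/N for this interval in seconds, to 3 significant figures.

812 s

Δρ = 1025.823 − 1025.401 = 0.422 kg m⁻³ over Δz = 142.4 − 75 = 67.4 m.
N² = (9.81/1025) × (0.422/67.4) = 5.9924 × 10⁻⁵ s⁻².
N = √(5.9924 × 10⁻⁵) = 7.7411 × 10⁻³ rad s⁻¹, so T = 2π/N = 811.67 s ≈ 812 s.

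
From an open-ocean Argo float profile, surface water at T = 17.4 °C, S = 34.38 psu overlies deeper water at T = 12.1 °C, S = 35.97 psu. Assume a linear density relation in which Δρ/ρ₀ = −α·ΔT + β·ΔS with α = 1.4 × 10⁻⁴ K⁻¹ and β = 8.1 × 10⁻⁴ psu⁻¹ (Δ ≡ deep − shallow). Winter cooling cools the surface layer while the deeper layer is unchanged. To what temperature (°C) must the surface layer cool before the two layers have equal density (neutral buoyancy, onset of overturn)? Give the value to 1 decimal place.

2.9 °C

Neutral buoyancy requires Δρ = 0, i.e. −α(T_deep − T_surf′) + β(S_deep − S_surf) = 0.
T_surf′ = T_deep − (β/α)·ΔS = 12.1 − (8.1 × 10⁻⁴/1.4 × 10⁻⁴)·(+1.59) = 2.901 °C.
Cooling required: 17.4 − (2.901) = 14.499 °C.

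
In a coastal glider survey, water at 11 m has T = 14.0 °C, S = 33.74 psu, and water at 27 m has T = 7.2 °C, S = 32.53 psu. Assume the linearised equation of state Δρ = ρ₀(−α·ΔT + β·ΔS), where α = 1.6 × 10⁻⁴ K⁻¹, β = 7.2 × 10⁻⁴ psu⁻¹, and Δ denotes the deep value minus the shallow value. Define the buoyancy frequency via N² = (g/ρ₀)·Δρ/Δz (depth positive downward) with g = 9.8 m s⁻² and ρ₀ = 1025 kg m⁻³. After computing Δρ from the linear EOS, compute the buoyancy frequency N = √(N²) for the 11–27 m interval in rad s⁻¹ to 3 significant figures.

ΔT = -6.8 K, ΔS = -1.21 psu (deep − shallow).
Δρ/ρ₀ = −αΔT + βΔS = 1.088 × 10⁻³ − 8.712 × 10⁻⁴ = 2.168 × 10⁻⁴, so Δρ ≈ 0.2222 kg m⁻³.
N² = (g/ρ₀)·Δρ/Δz = g·(Δρ/ρ₀)/Δz = 9.8 × 2.168 × 10⁻⁴ / 16 = 1.3279 × 10⁻⁴ s⁻².
N = √(1.3279 × 10⁻⁴) = 0.011523 rad s⁻¹ ≈ 0.0115 rad s⁻¹.

0.0115 rad s⁻¹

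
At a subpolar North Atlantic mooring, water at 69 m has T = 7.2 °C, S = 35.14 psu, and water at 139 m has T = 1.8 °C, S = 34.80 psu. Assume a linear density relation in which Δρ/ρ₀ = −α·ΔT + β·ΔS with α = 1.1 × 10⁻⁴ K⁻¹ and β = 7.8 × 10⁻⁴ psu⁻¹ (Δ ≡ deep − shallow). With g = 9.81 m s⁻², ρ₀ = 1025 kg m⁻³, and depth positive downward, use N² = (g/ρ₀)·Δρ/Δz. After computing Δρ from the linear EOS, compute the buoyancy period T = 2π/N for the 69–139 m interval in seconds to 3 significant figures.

926 s

ΔT = -5.4 K, ΔS = -0.34 psu (deep − shallow).
Δρ/ρ₀ = −αΔT + βΔS = 5.94 × 10⁻⁴ − 2.652 × 10⁻⁴ = 3.288 × 10⁻⁴, so Δρ ≈ 0.3370 kg m⁻³.
N² = (g/ρ₀)·Δρ/Δz = g·(Δρ/ρ₀)/Δz = 9.81 × 3.288 × 10⁻⁴ / 70 = 4.6079 × 10⁻⁵ s⁻².
N = √(4.6079 × 10⁻⁵) = 6.7882 × 10⁻³ rad s⁻¹ → T = 2π/N = 925.60 s ≈ 926 s.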